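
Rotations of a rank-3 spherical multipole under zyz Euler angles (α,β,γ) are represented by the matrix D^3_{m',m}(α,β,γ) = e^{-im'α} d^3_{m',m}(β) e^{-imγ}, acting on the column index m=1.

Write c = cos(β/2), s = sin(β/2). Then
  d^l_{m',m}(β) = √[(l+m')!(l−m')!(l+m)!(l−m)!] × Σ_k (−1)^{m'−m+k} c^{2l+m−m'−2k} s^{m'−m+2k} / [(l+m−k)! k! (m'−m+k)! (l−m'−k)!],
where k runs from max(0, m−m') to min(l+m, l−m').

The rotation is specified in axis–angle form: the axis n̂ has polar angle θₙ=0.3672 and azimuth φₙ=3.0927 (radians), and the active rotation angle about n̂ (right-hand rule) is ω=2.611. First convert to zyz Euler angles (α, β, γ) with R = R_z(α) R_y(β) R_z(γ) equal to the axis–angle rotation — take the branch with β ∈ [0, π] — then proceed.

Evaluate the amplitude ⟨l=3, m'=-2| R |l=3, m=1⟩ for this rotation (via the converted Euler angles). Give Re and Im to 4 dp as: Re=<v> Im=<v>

Axis–angle → zyz. n̂ = (sinθₙcosφₙ, sinθₙsinφₙ, cosθₙ) = (-0.358574, +0.017546, +0.933336), ω = 2.6110.
R = I cosω + sinω [n̂]ₓ + (1−cosω) n̂n̂ᵀ gives
  R = [-0.623034, -0.484028, -0.614447; +0.460592, -0.861934, +0.211955; -0.632205, -0.150954, +0.759954]
β = atan2(√(R₁₃²+R₂₃²), R₃₃) = 0.707555; α = atan2(R₂₃, R₁₃) mod 2π = 2.809422; γ = atan2(R₃₂, −R₃₁) mod 2π = 6.048800
D^3_{-2,1}(2.8094,0.7076,6.0488) = e^{-i·-2·2.8094}·d^3_{-2,1}(0.7076)·e^{-i·1·6.0488}. Compute d first:
With c≡cos(β/2)=0.938071 and s≡sin(β/2)=0.346444, N=[1·120·24·2]^{1/2}=75.894664
The bounds max(0,m−m')=3 and min(l+m,l−m')=4 give 2 terms
  k=3: (−1)^0·75.8947/(12)·0.9381^3·0.3464^3 = +0.217088
  k=4: (−1)^1·75.8947/(24)·0.9381^1·0.3464^5 = -0.014805
d^3_{-2,1}(0.7076) = +0.217088 -0.014805 = +0.202283
D = (+0.787323-0.616541i)·(+0.202283)·(+0.972657+0.232245i) = +0.183872-0.084318i

Re=0.1839 Im=-0.0843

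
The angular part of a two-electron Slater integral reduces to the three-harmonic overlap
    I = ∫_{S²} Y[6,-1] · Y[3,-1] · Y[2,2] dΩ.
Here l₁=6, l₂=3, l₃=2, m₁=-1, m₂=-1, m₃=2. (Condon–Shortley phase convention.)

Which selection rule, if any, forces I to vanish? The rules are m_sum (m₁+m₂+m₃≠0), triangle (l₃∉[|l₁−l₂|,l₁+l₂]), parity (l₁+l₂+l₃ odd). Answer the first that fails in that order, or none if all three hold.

Σmᵢ = 0  ✓
l₃∈[|l₁−l₂|,l₁+l₂]=[3,9] required, l₃=2 fails  ✗
Σlᵢ = 11 ⇒ odd

triangle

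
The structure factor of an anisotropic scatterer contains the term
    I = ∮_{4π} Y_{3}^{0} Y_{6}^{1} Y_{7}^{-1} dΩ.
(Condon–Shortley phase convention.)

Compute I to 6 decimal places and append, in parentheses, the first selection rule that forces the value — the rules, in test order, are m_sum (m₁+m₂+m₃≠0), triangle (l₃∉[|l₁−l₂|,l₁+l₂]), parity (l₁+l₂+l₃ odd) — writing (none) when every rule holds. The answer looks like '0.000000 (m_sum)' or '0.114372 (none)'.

-0.127722 (none)

m-sum 0 ✓  L=16 even ✓  3≤7≤9 ✓
Π(2lᵢ+1) = 7×13×15 = 1365
triangle coeff Δ(3,6,7) = 1/2042040
Σ_t [0,2]: t=0:+1/207360 t=1:−1/57600 t=2:+1/207360 = -1/129600
(3j)²=168/12155 [(3 6 7; 0 0 0)], sign=+1
Σ_t [0,2]: t=0:+1/362880 t=1:−1/69120 t=2:+1/172800 = -43/7257600
(3j)²=1849/170170 [(3 6 7; 0 1 -1)], sign=-1
⇒ 4πI² = 465948/2272985
I = (-1)√(465948/2272985/(4π)) = -0.12772194
No selection rule forces the value: the integral is nonzero (none).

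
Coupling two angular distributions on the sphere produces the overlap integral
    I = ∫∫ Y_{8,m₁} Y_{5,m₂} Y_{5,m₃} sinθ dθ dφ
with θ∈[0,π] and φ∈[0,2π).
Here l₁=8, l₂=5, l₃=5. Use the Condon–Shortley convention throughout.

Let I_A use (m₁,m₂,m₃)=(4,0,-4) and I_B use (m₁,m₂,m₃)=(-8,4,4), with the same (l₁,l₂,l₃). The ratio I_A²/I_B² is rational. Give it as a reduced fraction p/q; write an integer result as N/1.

Same 8,5,5: normalisation and zero-m 3j drop out of the ratio.
A: Δ: 8! 8! 2! / 19! → 1/37413090; sum: t=3:−1/7257600 t=4:+1/23224320 = -11/116121600; 3j²(8 5 5; 4 0 -4) = Δ·Π!·Σ² = 121/8398  (sign +1)
B: Δ: 8! 8! 2! / 19! → 1/37413090; sum: t=8:+1/1625702400 = 1/1625702400; 3j²(8 5 5; -8 4 4) = Δ·Π!·Σ² = 9/323  (sign -1)
I_A²/I_B² = (121/8398)/(9/323) = 121/234

121/234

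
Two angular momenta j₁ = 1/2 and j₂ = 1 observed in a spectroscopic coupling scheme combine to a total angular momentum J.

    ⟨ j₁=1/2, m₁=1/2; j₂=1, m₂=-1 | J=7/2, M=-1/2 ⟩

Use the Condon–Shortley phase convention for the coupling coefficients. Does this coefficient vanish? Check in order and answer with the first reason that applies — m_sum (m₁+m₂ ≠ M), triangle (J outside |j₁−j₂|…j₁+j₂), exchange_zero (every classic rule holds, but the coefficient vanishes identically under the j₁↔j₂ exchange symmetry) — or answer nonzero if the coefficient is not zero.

triangle

m-sum: m₁+m₂ = 1/2+(-1) = -1/2, M = -1/2  ✓
triangle: need |j₁−j₂| ≤ J ≤ j₁+j₂, i.e. J ∈ [1/2, 3/2]; J = 7/2 is outside ✗ ⇒ coefficient is 0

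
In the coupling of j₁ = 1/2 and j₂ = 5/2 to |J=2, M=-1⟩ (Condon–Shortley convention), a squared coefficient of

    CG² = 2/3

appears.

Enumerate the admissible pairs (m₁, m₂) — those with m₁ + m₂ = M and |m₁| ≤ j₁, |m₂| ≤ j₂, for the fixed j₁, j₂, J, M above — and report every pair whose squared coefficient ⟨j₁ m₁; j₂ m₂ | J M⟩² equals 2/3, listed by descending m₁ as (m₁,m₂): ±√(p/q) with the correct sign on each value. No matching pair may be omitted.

(1/2,-3/2): +√(2/3)

Admissible pairs with m₁+m₂ = M = -1: (-1/2,-1/2), (1/2,-3/2)
  (m₁,m₂)=(1/2,-3/2): CG² = 2/3, CG = +√(2/3)   ← matches the target
  (m₁,m₂)=(-1/2,-1/2): CG² = 1/3, CG = −√(1/3)
Pairs with CG² = 2/3: (1/2,-3/2): +√(2/3)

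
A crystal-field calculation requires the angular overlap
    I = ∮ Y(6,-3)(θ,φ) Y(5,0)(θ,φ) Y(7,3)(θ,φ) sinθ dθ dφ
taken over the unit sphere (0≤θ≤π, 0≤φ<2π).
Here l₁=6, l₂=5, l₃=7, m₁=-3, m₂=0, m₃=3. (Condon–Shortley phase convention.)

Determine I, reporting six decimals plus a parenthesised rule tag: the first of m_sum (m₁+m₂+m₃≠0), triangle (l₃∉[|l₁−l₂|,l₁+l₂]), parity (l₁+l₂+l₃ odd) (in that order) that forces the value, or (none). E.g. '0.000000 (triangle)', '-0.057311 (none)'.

Rules hold: Σm=0, L=18 even, 1≤7≤11.
N = 13·11·15 = 2145
Δ = 4!·8!·6!/19! = 1/174594420
Racah Σ t=0..4: t=0:+1/4147200 t=1:−1/207360 t=2:+1/82944 t=3:−1/207360 t=4:+1/4147200 = 1/345600
⇒ 3j(6 5 7; 0 0 0)² = 420/46189, sgn -1
Racah Σ t=1..4: t=1:−1/11612160 t=2:+1/725760 t=3:−1/414720 t=4:+1/2073600 = -37/58060800
⇒ 3j(6 5 7; -3 0 3)² = 4107/646646, sgn -1
4πI² = N·(3j₀)²·(3jₘ)² = 1848150/14919047
I = +1·√(0.123879/4π) = 0.09928717
No selection rule forces the value: the integral is nonzero (none).

0.099287 (none)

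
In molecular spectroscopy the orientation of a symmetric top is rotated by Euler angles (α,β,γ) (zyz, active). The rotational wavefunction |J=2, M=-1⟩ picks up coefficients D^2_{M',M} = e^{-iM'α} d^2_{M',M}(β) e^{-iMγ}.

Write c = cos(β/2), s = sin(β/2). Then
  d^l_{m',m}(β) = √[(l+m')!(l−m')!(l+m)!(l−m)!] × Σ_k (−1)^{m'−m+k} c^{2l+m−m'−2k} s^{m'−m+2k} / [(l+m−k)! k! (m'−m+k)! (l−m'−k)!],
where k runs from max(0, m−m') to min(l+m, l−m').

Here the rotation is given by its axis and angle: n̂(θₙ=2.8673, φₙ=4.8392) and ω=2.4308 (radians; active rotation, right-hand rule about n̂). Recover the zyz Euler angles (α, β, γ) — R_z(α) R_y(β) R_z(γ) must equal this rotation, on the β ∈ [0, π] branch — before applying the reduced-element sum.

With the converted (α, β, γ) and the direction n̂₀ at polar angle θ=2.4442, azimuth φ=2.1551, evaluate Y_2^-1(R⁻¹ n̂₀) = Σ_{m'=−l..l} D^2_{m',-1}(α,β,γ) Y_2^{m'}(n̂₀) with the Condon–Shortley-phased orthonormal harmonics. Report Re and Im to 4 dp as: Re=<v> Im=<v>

Re=0.0457 Im=-0.2513

Axis–angle → zyz. n̂ = (sinθₙcosφₙ, sinθₙsinφₙ, cosθₙ) = (+0.034257, -0.268691, -0.962617), ω = 2.4308.
R = I cosω + sinω [n̂]ₓ + (1−cosω) n̂n̂ᵀ gives
  R = [-0.755782, +0.611865, -0.233270; -0.644225, -0.630937, +0.432310; +0.117336, +0.477011, +0.871030]
β = atan2(√(R₁₃²+R₂₃²), R₃₃) = 0.513502; α = atan2(R₂₃, R₁₃) mod 2π = 2.065612; γ = atan2(R₃₂, −R₃₁) mod 2π = 1.811990
Need the full column D^2_{m',-1} for m'=−2..2 at α=2.0656, β=0.5135, γ=1.8120.
cos(β/2)=0.967220, sin(β/2)=0.253939
d^2_{-2,-1}: single k=1 term ⇒ +0.459553;  D = +0.433251-0.153242i
d^2_{-1,-1}: k∈[0..1] ⇒ +0.875188 -0.180981 = +0.694207;  D = -0.514514-0.466046i
d^2_{0,-1}: k∈[0..1] ⇒ -0.562836 +0.038796 = -0.524039;  D = +0.125173-0.508870i
d^2_{1,-1}: k∈[0..1] ⇒ +0.180981 -0.004158 = +0.176822;  D = +0.171166-0.044367i
d^2_{2,-1}: single k=0 term ⇒ -0.031677;  D = +0.021556+0.023211i
Y_2^{m'}(θ=2.4442,φ=2.1551) and Σ D·Y over m':
  (+0.4333-0.1532i)·(-0.0624+0.1466i)  (-0.5145-0.4660i)·(+0.2098+0.3172i)  (+0.1252-0.5089i)·(+0.2405+0.0000i)  (+0.1712-0.0444i)·(-0.2098+0.3172i)  (+0.0216+0.0232i)·(-0.0624-0.1466i)
Y_2^-1(R⁻¹ n̂) = +0.045679-0.251311i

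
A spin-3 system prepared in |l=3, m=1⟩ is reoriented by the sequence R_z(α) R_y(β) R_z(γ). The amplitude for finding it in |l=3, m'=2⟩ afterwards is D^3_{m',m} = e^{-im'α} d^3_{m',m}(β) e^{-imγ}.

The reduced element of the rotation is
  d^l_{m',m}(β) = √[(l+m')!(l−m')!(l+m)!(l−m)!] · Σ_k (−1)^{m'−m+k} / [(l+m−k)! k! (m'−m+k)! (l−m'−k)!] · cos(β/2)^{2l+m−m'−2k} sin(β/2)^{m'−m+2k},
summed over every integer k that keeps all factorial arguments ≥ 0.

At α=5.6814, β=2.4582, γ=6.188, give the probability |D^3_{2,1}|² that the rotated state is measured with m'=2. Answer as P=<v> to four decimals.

P=0.0348

First d^3_{2,1}(β=2.4582), then the phase factors e^{-i(2)α} and e^{-i(1)γ}:
With c≡cos(β/2)=0.335086 and s≡sin(β/2)=0.942188, N=[120·1·24·2]^{1/2}=75.894664
k: max(0,(1)−(2))=0 … min(3+(1),3−(2))=1
  k=0: (−1)^1·75.8947/(24)·0.3351^5·0.9422^1 = -0.012587
  k=1: (−1)^2·75.8947/(12)·0.3351^3·0.9422^3 = +0.199026
d^3_{2,1}(2.4582) = -0.012587 +0.199026 = +0.186439
|D^3_{2,1}|² = |d^3_{2,1}(β)|² = (+0.186439)² = 0.034760 (the z-rotation phases have unit modulus)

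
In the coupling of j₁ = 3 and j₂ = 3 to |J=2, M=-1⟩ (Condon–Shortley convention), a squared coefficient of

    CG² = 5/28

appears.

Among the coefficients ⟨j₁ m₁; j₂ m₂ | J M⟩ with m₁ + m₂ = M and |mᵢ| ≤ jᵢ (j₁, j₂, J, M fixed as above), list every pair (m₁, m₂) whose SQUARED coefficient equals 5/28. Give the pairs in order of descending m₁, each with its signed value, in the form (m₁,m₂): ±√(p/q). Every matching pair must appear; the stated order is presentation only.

Admissible pairs with m₁+m₂ = M = -1: (-3,2), (-2,1), (-1,0), (0,-1), (1,-2), (2,-3)
  (m₁,m₂)=(2,-3): CG² = 25/84, CG = +√(25/84)
  (m₁,m₂)=(1,-2): CG² = 5/28, CG = −√(5/28)   ← matches the target
  (m₁,m₂)=(0,-1): CG² = 1/42, CG = +√(1/42)
  (m₁,m₂)=(-1,0): CG² = 1/42, CG = +√(1/42)
  (m₁,m₂)=(-2,1): CG² = 5/28, CG = −√(5/28)   ← matches the target
  (m₁,m₂)=(-3,2): CG² = 25/84, CG = +√(25/84)
Pairs with CG² = 5/28: (1,-2): −√(5/28); (-2,1): −√(5/28)

(1,-2): −√(5/28); (-2,1): −√(5/28)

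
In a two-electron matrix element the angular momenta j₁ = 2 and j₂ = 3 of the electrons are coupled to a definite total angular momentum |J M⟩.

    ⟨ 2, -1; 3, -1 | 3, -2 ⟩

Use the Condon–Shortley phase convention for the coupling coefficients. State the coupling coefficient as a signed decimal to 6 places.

√[7·2!2!4!/9! · 1!3!2!4!1!5!] = √(64)
  +(−1)^1/∏(1,1,2,1,0,3)! = -1/12  (running -1/12)
  +(−1)^2/∏(2,0,1,0,1,4)! = 1/48  (running -1/16)
⟨..|..⟩ = √(64)·(-1/16) = -0.500000

−√(1/4) = -0.500000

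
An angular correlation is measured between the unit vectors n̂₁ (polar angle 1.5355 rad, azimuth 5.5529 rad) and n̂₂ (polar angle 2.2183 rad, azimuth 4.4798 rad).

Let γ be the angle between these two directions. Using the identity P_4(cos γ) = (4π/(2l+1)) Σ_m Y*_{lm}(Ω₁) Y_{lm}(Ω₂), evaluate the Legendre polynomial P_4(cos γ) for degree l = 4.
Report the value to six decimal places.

Addition theorem: P_4(cos γ) = (4π/9) Σ_m Y*_{lm}(Ω₁) Y_{lm}(Ω₂), m = −4…4:
  term(m=-4) = -0.03223 - 0.07218j   from Y*(Ω₁)=-0.43075 - 0.09653j, Y(Ω₂)=0.10701 + 0.14360j
  term(m=-3) = 0.01684 + 0.00131j   from Y*(Ω₁)=-0.02562 - 0.03588j, Y(Ω₂)=-0.24613 + 0.29355j
  term(m=-2) = 0.05933 - 0.09147j   from Y*(Ω₁)=-0.03643 + 0.32918j, Y(Ω₂)=-0.29422 - 0.14767j
  term(m=-1) = -0.00246 - 0.00452j   from Y*(Ω₁)=-0.03718 + 0.03329j, Y(Ω₂)=-0.02377 + 0.10034j
  term(m=+0) = -0.10881 + 0.00000j   from Y*(Ω₁)=0.31341 + 0.00000j, Y(Ω₂)=-0.34718 + 0.00000j
  term(m=+1) = -0.00246 + 0.00452j   from Y*(Ω₁)=0.03718 + 0.03329j, Y(Ω₂)=0.02377 + 0.10034j
  term(m=+2) = 0.05933 + 0.09147j   from Y*(Ω₁)=-0.03643 - 0.32918j, Y(Ω₂)=-0.29422 + 0.14767j
  term(m=+3) = 0.01684 - 0.00131j   from Y*(Ω₁)=0.02562 - 0.03588j, Y(Ω₂)=0.24613 + 0.29355j
  term(m=+4) = -0.03223 + 0.07218j   from Y*(Ω₁)=-0.43075 + 0.09653j, Y(Ω₂)=0.10701 - 0.14360j
Total Σ_m = -0.02586 + 0.00000j. Multiply by 1.396263: -0.03610 + 0.00000j. P_4(cos γ) = -0.036103

-0.036103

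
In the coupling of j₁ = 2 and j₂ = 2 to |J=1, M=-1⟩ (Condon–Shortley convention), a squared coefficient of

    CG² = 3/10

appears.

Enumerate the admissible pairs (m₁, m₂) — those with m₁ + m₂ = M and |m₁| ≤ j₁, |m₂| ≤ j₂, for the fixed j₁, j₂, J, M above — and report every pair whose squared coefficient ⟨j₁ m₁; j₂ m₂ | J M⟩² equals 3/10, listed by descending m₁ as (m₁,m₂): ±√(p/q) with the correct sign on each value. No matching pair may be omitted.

Admissible pairs with m₁+m₂ = M = -1: (-2,1), (-1,0), (0,-1), (1,-2)
  (m₁,m₂)=(1,-2): CG² = 1/5, CG = +√(1/5)
  (m₁,m₂)=(0,-1): CG² = 3/10, CG = −√(3/10)   ← matches the target
  (m₁,m₂)=(-1,0): CG² = 3/10, CG = +√(3/10)   ← matches the target
  (m₁,m₂)=(-2,1): CG² = 1/5, CG = −√(1/5)
Pairs with CG² = 3/10: (0,-1): −√(3/10); (-1,0): +√(3/10)

(0,-1): −√(3/10); (-1,0): +√(3/10)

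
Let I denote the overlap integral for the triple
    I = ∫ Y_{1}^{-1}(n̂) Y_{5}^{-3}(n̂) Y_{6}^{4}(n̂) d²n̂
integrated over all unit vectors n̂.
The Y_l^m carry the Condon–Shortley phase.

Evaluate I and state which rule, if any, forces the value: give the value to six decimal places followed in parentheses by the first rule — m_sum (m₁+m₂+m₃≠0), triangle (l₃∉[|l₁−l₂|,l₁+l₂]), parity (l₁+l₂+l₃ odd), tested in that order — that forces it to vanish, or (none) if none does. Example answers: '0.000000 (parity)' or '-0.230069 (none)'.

0.274090 (none)

Rules hold: Σm=0, L=12 even, 4≤6≤6.
N = 3·11·13 = 429
Δ = 0!·2!·10!/13! = 1/858
Racah Σ t=0..0: t=0:+1/14400 = 1/14400
⇒ 3j(1 5 6; 0 0 0)² = 6/143, sgn +1
Racah Σ t=0..0: t=0:+1/161280 = 1/161280
⇒ 3j(1 5 6; -1 -3 4)² = 15/286, sgn +1
4πI² = N·(3j₀)²·(3jₘ)² = 135/143
I = +1·√(0.944056/4π) = 0.27409047
No selection rule forces the value: the integral is nonzero (none).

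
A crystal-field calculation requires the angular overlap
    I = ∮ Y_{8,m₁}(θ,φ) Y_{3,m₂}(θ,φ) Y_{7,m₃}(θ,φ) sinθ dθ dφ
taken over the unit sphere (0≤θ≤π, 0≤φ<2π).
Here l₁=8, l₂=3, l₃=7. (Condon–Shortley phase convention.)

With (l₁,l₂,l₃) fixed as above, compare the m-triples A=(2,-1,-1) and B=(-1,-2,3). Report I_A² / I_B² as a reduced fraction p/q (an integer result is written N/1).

Shared (l₁,l₂,l₃)=(8,3,7): N and (l;000)² cancel in I_A²/I_B².
A: Δ = 4!·12!·2!/19! = 1/5290740; Racah Σ t=0..2: t=0:+1/24883200 t=1:−1/3628800 t=2:+1/7741440 = -37/348364800; ⇒ 3j(8 3 7; 2 -1 -1)² = 1369/176358, sgn -1
B: Δ = 4!·12!·2!/19! = 1/5290740; Racah Σ t=0..1: t=0:+1/52254720 t=1:−1/11612160 = -1/14929920; ⇒ 3j(8 3 7; -1 -2 3)² = 1225/75582, sgn -1
I_A²/I_B² = (1369/176358)/(1225/75582) = 4107/8575

4107/8575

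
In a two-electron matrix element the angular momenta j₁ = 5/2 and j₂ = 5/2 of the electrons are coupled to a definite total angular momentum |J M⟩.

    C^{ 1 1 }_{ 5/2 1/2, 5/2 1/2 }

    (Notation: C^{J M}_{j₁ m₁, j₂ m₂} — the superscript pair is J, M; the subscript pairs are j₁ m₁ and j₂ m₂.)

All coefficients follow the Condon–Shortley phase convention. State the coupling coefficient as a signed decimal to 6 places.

+√(9/35) ≈ +0.507093

triangle: 4!×1!×1!/7! = 24/5040
(j±m)!: 3!×2!×3!×2!×2!×0! = 288
prefactor² = (2J+1)×Δ×N² = 144/35
  k=2: +1/(2!×2!×0!×1!×1!×0!) = 1/4
Σ = 1/4  ⇒  CG² = 144/35×(1/4)² = 9/35
CG = +√(9/35) = +0.507093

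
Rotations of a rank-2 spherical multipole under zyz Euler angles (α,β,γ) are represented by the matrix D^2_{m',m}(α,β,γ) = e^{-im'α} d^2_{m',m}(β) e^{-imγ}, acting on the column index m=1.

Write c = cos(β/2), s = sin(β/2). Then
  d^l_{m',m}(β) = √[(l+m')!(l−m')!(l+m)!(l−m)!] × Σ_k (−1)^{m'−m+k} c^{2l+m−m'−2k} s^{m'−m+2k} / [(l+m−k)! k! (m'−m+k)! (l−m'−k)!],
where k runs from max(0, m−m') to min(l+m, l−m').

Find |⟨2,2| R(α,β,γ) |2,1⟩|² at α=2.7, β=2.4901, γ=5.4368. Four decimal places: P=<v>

D^2_{2,1}(2.7000,2.4901,5.4368) = e^{-i·2·2.7000}·d^2_{2,1}(2.4901)·e^{-i·1·5.4368}. Compute d first:
c=cos(2.490100/2)=0.320016, s=sin(2.490100/2)=0.947412; N=√[24·1·6·1]=12.000000
k∈{0} keeps every argument non-negative
  k=0: (−1)^1·12.0000/(6)·0.3200^3·0.9474^1 = -0.062099
d^2_{2,1}(2.4901) = -0.062099
|D^2_{2,1}|² = |d^2_{2,1}(β)|² = (-0.062099)² = 0.003856 (the z-rotation phases have unit modulus)

P=0.0039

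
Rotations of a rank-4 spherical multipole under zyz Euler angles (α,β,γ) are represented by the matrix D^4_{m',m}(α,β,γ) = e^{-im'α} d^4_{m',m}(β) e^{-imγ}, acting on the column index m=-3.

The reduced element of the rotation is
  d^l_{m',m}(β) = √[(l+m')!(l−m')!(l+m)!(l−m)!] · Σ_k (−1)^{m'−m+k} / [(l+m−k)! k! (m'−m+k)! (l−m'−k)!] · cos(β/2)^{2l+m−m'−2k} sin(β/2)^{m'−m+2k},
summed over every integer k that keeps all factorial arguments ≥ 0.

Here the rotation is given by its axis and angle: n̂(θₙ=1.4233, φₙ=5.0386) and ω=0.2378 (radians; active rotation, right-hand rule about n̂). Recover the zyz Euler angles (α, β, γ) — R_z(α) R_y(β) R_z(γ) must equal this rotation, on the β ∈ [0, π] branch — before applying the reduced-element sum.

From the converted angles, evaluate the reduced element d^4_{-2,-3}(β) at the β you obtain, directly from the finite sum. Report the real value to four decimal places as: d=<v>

d=-0.4007

Axis–angle → zyz. n̂ = (sinθₙcosφₙ, sinθₙsinφₙ, cosθₙ) = (+0.316977, -0.936978, +0.146962), ω = 0.2378.
R = I cosω + sinω [n̂]ₓ + (1−cosω) n̂n̂ᵀ gives
  R = [+0.974686, -0.042977, -0.219408; +0.026261, +0.996565, -0.078544; +0.222030, +0.070794, +0.972466]
β = atan2(√(R₁₃²+R₂₃²), R₃₃) = 0.235206; α = atan2(R₂₃, R₁₃) mod 2π = 3.485358; γ = atan2(R₃₂, −R₃₁) mod 2π = 2.832936
d^4_{-2,-3}(β=0.2352) via the finite sum:
c=cos(0.235206/2)=0.993093, s=sin(0.235206/2)=0.117332; N=√[2·720·1·5040]=2693.993318
The bounds max(0,m−m')=0 and min(l+m,l−m')=1 give 2 terms
  k=0: (−1)^1·2693.9933/(720)·0.9931^7·0.1173^1 = -0.418224
  k=1: (−1)^2·2693.9933/(240)·0.9931^5·0.1173^3 = +0.017514
d^4_{-2,-3}(0.2352) = -0.418224 +0.017514 = -0.400710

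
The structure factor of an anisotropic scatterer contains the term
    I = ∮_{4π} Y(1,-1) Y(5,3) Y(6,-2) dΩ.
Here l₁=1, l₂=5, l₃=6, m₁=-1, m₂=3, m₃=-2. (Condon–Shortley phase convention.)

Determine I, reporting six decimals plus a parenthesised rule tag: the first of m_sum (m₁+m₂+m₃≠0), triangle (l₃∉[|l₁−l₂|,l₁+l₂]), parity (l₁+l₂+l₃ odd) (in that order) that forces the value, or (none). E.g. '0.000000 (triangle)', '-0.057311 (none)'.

0.100084 (none)

Checks pass: Σm=0; 12 even; l₃=6∈[4,6].
(2·1+1)(2·5+1)(2·6+1) = 429
Δ: 0! 2! 10! / 13! → 1/858
sum: t=0:+1/14400 = 1/14400
3j²(1 5 6; 0 0 0) = Δ·Π!·Σ² = 6/143  (sign +1)
sum: t=0:+1/161280 = 1/161280
3j²(1 5 6; -1 3 -2) = Δ·Π!·Σ² = 1/143  (sign +1)
combine: 4πI² = 429·6/143·1/143 = 18/143
take √, sign +1: I = 0.10008369
No selection rule forces the value: the integral is nonzero (none).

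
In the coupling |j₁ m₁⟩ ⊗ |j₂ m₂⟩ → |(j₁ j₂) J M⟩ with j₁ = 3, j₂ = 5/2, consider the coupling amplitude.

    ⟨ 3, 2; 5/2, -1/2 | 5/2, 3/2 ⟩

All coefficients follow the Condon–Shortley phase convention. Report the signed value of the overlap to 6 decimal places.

√[6·3!3!2!/9! · 5!1!2!3!4!1!] = √(288/7)
  +(−1)^0/∏(0,3,1,2,2,0)! = 1/24  (running 1/24)
  +(−1)^1/∏(1,2,0,1,3,1)! = -1/12  (running -1/24)
⟨..|..⟩ = √(288/7)·(-1/24) = -0.267261

-0.267261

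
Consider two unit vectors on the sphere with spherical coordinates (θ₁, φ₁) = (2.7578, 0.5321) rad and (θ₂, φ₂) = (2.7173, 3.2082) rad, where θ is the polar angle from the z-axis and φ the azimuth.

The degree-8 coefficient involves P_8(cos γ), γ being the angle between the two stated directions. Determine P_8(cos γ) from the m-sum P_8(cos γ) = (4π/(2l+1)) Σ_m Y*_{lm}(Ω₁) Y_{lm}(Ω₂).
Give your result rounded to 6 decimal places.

Expand P_8 via completeness: Σ_{m} conj(Y_{8,m}) at Ω₁ times Y_{8,m} at Ω₂ —
  [-8]  conj(Y_{8,-8})(Ω₁) = -0.000088-0.000179i ; Y_{8,-8}(Ω₂) = +0.000366-0.000216i ; Δ = -0.000000-0.000000i
  [-7]  conj(Y_{8,-7})(Ω₁) = +0.001647+0.001086i ; Y_{8,-7}(Ω₂) = +0.003363-0.001693i ; Δ = +0.000007+0.000001i
  [-6]  conj(Y_{8,-6})(Ω₁) = -0.012326-0.000629i ; Y_{8,-6}(Ω₂) = +0.019340-0.008169i ; Δ = -0.000244+0.000089i
  [-5]  conj(Y_{8,-5})(Ω₁) = +0.048692-0.025417i ; Y_{8,-5}(Ω₂) = +0.078320-0.027093i ; Δ = +0.003125-0.003310i
  [-4]  conj(Y_{8,-4})(Ω₁) = -0.093941+0.150639i ; Y_{8,-4}(Ω₂) = +0.227233-0.062016i ; Δ = -0.012004+0.040056i
  [-3]  conj(Y_{8,-3})(Ω₁) = +0.010275-0.402784i ; Y_{8,-3}(Ω₂) = +0.452192-0.091580i ; Δ = -0.032241-0.183076i
  [-2]  conj(Y_{8,-2})(Ω₁) = +0.275416+0.496336i ; Y_{8,-2}(Ω₂) = +0.525037-0.070359i ; Δ = +0.179525+0.241217i
  [-1]  conj(Y_{8,-1})(Ω₁) = -0.241978-0.142463i ; Y_{8,-1}(Ω₂) = +0.112396-0.007497i ; Δ = -0.028265-0.014198i
  [+0]  conj(Y_{8,0})(Ω₁) = -0.395791-0.000000i ; Y_{8,0}(Ω₂) = -0.463545+0.000000i ; Δ = +0.183467+0.000000i
  [+1]  conj(Y_{8,1})(Ω₁) = +0.241978-0.142463i ; Y_{8,1}(Ω₂) = -0.112396-0.007497i ; Δ = -0.028265+0.014198i
  [+2]  conj(Y_{8,2})(Ω₁) = +0.275416-0.496336i ; Y_{8,2}(Ω₂) = +0.525037+0.070359i ; Δ = +0.179525-0.241217i
  [+3]  conj(Y_{8,3})(Ω₁) = -0.010275-0.402784i ; Y_{8,3}(Ω₂) = -0.452192-0.091580i ; Δ = -0.032241+0.183076i
  [+4]  conj(Y_{8,4})(Ω₁) = -0.093941-0.150639i ; Y_{8,4}(Ω₂) = +0.227233+0.062016i ; Δ = -0.012004-0.040056i
  [+5]  conj(Y_{8,5})(Ω₁) = -0.048692-0.025417i ; Y_{8,5}(Ω₂) = -0.078320-0.027093i ; Δ = +0.003125+0.003310i
  [+6]  conj(Y_{8,6})(Ω₁) = -0.012326+0.000629i ; Y_{8,6}(Ω₂) = +0.019340+0.008169i ; Δ = -0.000244-0.000089i
  [+7]  conj(Y_{8,7})(Ω₁) = -0.001647+0.001086i ; Y_{8,7}(Ω₂) = -0.003363-0.001693i ; Δ = +0.000007-0.000001i
  [+8]  conj(Y_{8,8})(Ω₁) = -0.000088+0.000179i ; Y_{8,8}(Ω₂) = +0.000366+0.000216i ; Δ = -0.000000+0.000000i
Total Σ_m = +0.403274+0.000000i. Multiply by 0.739198: +0.298100+0.000000i. P_8(cos γ) = 0.298100

0.298100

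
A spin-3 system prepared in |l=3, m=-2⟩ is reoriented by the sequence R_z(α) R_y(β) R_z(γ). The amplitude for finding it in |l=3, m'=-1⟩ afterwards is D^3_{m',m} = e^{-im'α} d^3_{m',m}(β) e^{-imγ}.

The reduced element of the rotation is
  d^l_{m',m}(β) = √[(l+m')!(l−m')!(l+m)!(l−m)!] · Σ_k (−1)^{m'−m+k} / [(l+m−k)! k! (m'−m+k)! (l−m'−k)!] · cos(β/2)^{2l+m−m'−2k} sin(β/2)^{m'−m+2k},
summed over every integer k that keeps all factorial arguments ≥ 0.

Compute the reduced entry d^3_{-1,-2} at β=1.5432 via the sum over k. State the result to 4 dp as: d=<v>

d=0.3724

d^3_{-1,-2}(β=1.5432) via the finite sum:
With c≡cos(β/2)=0.716796 and s≡sin(β/2)=0.697283, N=[2·24·1·120]^{1/2}=75.894664
Admissible k: 0..1 (factorial args all ≥0)
  k=0: (−1)^1·75.8947/(24)·0.7168^5·0.6973^1 = -0.417241
  k=1: (−1)^2·75.8947/(12)·0.7168^3·0.6973^3 = +0.789667
d^3_{-1,-2}(1.5432) = -0.417241 +0.789667 = +0.372426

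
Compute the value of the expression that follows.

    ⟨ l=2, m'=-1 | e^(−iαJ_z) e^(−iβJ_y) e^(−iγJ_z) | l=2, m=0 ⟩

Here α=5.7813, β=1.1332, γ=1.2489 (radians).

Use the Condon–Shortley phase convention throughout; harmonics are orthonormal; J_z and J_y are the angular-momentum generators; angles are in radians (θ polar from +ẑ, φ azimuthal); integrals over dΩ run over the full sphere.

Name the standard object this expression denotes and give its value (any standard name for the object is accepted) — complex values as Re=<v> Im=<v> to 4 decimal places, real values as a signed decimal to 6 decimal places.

Wigner D-matrix element, Re=0.4121 Im=-0.2262

This is a Wigner D-matrix element — the rotation-matrix element ⟨l m'| R(α,β,γ) |l m⟩ in the angular-momentum basis.
First d^2_{-1,0}(β=1.1332), then the phase factors e^{-i(-1)α} and e^{-i(0)γ}:
Half-angle: c=0.843731, s=0.536766. N=√(1·6·2·2)=4.898979
k∈{1,2} keeps every argument non-negative
  k=1: (−1)^0·4.8990/(2)·0.8437^3·0.5368^1 = +0.789719
  k=2: (−1)^1·4.8990/(2)·0.8437^1·0.5368^3 = -0.319621
d^2_{-1,0}(1.1332) = +0.789719 -0.319621 = +0.470098
Attach z-rotation phases: D = e^{-i(-1)(5.7813)}·(+0.470098)·e^{-i(0)(1.2489)} = +0.412124-0.226154i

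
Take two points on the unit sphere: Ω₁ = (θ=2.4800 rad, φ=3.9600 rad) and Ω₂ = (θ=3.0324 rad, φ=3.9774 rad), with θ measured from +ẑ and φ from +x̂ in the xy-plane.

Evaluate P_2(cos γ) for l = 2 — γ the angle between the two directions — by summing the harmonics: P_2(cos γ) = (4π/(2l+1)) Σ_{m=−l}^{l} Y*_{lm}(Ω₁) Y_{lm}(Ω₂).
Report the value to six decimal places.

Expand P_2 via completeness: Σ_{m} conj(Y_{2,m}) at Ω₁ times Y_{2,m} at Ω₂ —
  [-2]  conj(Y_{2,-2})(Ω₁) = -0.00962 + 0.14548j ; Y_{2,-2}(Ω₂) = -0.00046 - 0.00456j ; Δ = 0.00067 - 0.00002j
  [-1]  conj(Y_{2,-1})(Ω₁) = 0.25592 + 0.27340j ; Y_{2,-1}(Ω₂) = 0.05612 - 0.06208j ; Δ = 0.03134 - 0.00055j
  [+0]  conj(Y_{2,0})(Ω₁) = 0.27364 + 0.00000j ; Y_{2,0}(Ω₂) = 0.61955 + 0.00000j ; Δ = 0.16954 + 0.00000j
  [+1]  conj(Y_{2,1})(Ω₁) = -0.25592 + 0.27340j ; Y_{2,1}(Ω₂) = -0.05612 - 0.06208j ; Δ = 0.03134 + 0.00055j
  [+2]  conj(Y_{2,2})(Ω₁) = -0.00962 - 0.14548j ; Y_{2,2}(Ω₂) = -0.00046 + 0.00456j ; Δ = 0.00067 + 0.00002j
Total Σ_m = 0.23354 - 0.00000j. Multiply by 2.513274: 0.58696 - 0.00000j. P_2(cos γ) = 0.586959

0.586959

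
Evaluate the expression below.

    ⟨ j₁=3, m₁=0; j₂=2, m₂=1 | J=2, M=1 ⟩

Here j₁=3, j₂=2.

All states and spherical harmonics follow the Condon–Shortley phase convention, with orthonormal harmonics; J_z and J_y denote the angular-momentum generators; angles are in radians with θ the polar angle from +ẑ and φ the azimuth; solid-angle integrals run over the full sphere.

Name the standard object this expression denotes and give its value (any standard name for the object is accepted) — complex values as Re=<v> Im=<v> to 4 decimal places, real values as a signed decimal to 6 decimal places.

This is a Clebsch–Gordan (vector-coupling) coefficient.
triangle: 3!·3!·1!/8! = 36/40320
(j±m)!: 3!·3!·3!·1!·3!·1! = 1296
prefactor² = (2J+1)·Δ·N² = 81/14
  k=2: +1/(2!·1!·1!·1!·2!·0!) = 1/4
  k=3: −1/(3!·0!·0!·0!·3!·1!) = -1/36
Σ = 2/9  ⇒  CG² = 81/14·(2/9)² = 2/7
CG = +√(2/7) = +0.534522

Clebsch–Gordan coefficient, +√(2/7) ≈ +0.534522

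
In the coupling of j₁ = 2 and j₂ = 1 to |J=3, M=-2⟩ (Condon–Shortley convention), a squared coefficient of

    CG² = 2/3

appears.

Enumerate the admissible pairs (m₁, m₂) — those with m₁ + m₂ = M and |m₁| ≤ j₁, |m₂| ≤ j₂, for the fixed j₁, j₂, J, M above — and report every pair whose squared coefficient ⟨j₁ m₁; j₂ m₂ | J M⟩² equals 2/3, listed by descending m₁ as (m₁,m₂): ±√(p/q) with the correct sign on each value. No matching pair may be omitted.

Admissible pairs with m₁+m₂ = M = -2: (-2,0), (-1,-1)
  (m₁,m₂)=(-1,-1): CG² = 2/3, CG = +√(2/3)   ← matches the target
  (m₁,m₂)=(-2,0): CG² = 1/3, CG = +√(1/3)
Pairs with CG² = 2/3: (-1,-1): +√(2/3)

(-1,-1): +√(2/3)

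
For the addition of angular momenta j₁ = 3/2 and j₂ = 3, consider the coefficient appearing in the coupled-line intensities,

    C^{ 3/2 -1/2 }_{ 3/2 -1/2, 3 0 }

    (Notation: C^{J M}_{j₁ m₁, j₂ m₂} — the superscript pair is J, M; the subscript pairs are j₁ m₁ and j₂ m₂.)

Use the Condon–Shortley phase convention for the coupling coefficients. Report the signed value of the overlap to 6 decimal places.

j₁+j₂−J=3  J+j₁−j₂=0  J−j₁+j₂=3  j₁+j₂+J+1=7
(j₁±m₁, j₂±m₂, J±M) = (1,2,3,3,1,2)
P² = 144/35
sum k=2..2:
  [2] +1/4 = 1/4
S = 1/4
C² = P²·S² = 9/35 ; C = +0.507093

+0.507093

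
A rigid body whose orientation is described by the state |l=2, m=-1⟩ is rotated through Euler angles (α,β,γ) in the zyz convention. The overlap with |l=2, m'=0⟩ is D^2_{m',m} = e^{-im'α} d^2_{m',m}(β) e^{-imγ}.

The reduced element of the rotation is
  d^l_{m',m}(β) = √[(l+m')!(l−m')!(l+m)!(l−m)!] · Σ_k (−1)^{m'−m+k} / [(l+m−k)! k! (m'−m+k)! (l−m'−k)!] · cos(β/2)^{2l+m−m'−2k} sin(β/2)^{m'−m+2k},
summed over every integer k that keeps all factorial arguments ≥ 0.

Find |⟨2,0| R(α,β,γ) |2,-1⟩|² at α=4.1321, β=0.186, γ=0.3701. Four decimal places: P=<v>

P=0.0495

First d^2_{0,-1}(β=0.1860), then the phase factors e^{-i(0)α} and e^{-i(-1)γ}:
With c≡cos(β/2)=0.995679 and s≡sin(β/2)=0.092866, N=[2·2·1·6]^{1/2}=4.898979
The bounds max(0,m−m')=0 and min(l+m,l−m')=1 give 2 terms
  k=0: (−1)^1·4.8990/(2)·0.9957^3·0.0929^1 = -0.224538
  k=1: (−1)^2·4.8990/(2)·0.9957^1·0.0929^3 = +0.001953
d^2_{0,-1}(0.1860) = -0.224538 +0.001953 = -0.222585
|D^2_{0,-1}|² = |d^2_{0,-1}(β)|² = (-0.222585)² = 0.049544 (the z-rotation phases have unit modulus)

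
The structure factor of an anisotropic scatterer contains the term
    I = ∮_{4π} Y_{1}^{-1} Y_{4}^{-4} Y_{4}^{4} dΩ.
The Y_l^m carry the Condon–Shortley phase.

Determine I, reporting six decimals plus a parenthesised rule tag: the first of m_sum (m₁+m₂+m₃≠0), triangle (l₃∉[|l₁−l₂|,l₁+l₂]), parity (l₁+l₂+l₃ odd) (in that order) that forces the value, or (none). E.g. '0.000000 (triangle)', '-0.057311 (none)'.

-1 − 4 + 4 = -1 ≠ 0: azimuthal integral kills it; I = 0

0.000000 (m_sum)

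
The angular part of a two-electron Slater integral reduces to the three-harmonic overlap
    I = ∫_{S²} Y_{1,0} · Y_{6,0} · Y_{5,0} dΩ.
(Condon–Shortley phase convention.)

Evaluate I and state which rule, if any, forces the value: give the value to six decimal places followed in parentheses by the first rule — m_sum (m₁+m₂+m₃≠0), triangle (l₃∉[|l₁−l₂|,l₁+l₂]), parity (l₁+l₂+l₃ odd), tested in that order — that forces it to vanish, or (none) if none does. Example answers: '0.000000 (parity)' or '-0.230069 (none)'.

0.245154 (none)

m-sum 0 ✓  L=12 even ✓  5≤5≤7 ✓
Π(2lᵢ+1) = 3×13×11 = 429
triangle coeff Δ(1,6,5) = 1/858
Σ_t [1,1]: t=1:−1/14400 = -1/14400
(3j)²=6/143 [(1 6 5; 0 0 0)], sign=+1
(m-triple is (0,0,0) — same symbol as above.)
⇒ 4πI² = 108/143
I = (+1)√(108/143/(4π)) = 0.24515397
No selection rule forces the value: the integral is nonzero (none).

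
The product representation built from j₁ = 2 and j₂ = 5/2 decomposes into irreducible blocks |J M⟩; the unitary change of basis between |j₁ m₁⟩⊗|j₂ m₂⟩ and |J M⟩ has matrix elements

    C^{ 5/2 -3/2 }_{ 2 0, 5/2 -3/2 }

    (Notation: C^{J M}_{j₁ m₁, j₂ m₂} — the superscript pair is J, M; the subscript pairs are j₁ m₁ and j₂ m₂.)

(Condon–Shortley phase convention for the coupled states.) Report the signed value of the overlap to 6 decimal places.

triangle: 2!·2!·3!/8! = 24/40320
(j±m)!: 2!·2!·1!·4!·1!·4! = 2304
prefactor² = (2J+1)·Δ·N² = 288/35
  k=0: +1/(0!·2!·2!·1!·0!·2!) = 1/8
  k=1: −1/(1!·1!·1!·0!·1!·3!) = -1/6
Σ = -1/24  ⇒  CG² = 288/35·(-1/24)² = 1/70
CG = −√(1/70) = -0.119523

−√(1/70) = -0.119523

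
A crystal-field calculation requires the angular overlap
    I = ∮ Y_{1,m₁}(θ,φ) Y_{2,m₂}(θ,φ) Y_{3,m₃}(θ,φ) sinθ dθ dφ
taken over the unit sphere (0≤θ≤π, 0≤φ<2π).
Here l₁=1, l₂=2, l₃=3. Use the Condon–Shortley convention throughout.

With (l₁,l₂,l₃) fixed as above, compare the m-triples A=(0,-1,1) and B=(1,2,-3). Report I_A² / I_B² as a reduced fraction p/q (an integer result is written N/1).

8/15

Shared (l₁,l₂,l₃)=(1,2,3): N and (l;000)² cancel in I_A²/I_B².
A: Δ = 0!·2!·4!/7! = 1/105; Racah Σ t=0..0: t=0:+1/6 = 1/6; ⇒ 3j(1 2 3; 0 -1 1)² = 8/105, sgn +1
B: Δ = 0!·2!·4!/7! = 1/105; Racah Σ t=0..0: t=0:+1/48 = 1/48; ⇒ 3j(1 2 3; 1 2 -3)² = 1/7, sgn +1
I_A²/I_B² = (8/105)/(1/7) = 8/15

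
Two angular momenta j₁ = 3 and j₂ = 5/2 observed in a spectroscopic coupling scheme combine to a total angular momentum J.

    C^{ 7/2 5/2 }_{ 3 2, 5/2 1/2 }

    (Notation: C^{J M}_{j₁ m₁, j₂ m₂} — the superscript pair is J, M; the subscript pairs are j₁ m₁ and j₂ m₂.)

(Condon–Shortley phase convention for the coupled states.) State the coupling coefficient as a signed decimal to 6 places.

-0.178174  (= −√(2/63))

triangle: 2!*4!*3!/10! = 288/3628800
(j±m)!: 5!*1!*3!*2!*6!*1! = 1036800
prefactor² = (2J+1)*Δ*N² = 4608/7
  k=0: +1/(0!*2!*1!*3!*3!*0!) = 1/72
  k=1: −1/(1!*1!*0!*2!*4!*1!) = -1/48
Σ = -1/144  ⇒  CG² = 4608/7*(-1/144)² = 2/63
CG = −√(2/63) = -0.178174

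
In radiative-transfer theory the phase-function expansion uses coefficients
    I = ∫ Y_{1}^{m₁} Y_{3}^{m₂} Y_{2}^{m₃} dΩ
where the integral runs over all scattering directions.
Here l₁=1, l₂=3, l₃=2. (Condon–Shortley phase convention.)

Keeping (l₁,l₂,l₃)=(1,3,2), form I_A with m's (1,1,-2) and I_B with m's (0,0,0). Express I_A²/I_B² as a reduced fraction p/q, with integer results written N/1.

1/9

Same 1,3,2: normalisation and zero-m 3j drop out of the ratio.
A: Δ: 2! 0! 4! / 7! → 1/105; sum: t=0:+1/48 = 1/48; 3j²(1 3 2; 1 1 -2) = Δ·Π!·Σ² = 1/105  (sign +1)
B: Δ: 2! 0! 4! / 7! → 1/105; sum: t=1:−1/4 = -1/4; 3j²(1 3 2; 0 0 0) = Δ·Π!·Σ² = 3/35  (sign -1)
I_A²/I_B² = (1/105)/(3/35) = 1/9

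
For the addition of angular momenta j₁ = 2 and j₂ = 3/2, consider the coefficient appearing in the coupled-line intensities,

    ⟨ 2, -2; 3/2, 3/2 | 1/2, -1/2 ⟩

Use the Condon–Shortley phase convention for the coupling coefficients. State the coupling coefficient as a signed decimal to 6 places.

−√(2/5) ≈ -0.632456

j₁+j₂−J=3  J+j₁−j₂=1  J−j₁+j₂=0  j₁+j₂+J+1=5
(j₁±m₁, j₂±m₂, J±M) = (0,4,3,0,0,1)
P² = 72/5
sum k=3..3:
  [3] −1/6 = -1/6
S = -1/6
C² = P²·S² = 2/5 ; C = -0.632456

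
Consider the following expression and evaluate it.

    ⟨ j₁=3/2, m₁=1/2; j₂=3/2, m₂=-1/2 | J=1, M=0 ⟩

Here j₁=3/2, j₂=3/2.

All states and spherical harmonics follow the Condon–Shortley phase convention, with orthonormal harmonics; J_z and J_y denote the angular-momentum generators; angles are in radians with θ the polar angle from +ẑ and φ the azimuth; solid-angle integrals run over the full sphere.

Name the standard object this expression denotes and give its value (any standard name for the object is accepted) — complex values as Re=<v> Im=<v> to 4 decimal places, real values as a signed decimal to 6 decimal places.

Clebsch–Gordan coefficient, −√(1/20) ≈ -0.223607

This is a Clebsch–Gordan (vector-coupling) coefficient.
√[3·2!1!1!/5! · 2!1!1!2!1!1!] = √(1/5)
  +(−1)^0/∏(0,2,1,1,0,0)! = 1/2  (running 1/2)
  +(−1)^1/∏(1,1,0,0,1,1)! = -1  (running -1/2)
⟨..|..⟩ = √(1/5)·(-1/2) = -0.223607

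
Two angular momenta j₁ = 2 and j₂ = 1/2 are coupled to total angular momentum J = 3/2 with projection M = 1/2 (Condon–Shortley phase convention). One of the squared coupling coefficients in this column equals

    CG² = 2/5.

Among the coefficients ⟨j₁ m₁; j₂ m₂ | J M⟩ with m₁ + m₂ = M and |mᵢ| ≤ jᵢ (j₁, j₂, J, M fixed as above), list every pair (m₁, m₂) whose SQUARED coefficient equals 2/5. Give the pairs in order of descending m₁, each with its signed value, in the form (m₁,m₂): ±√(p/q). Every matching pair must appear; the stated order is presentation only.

(0,1/2): −√(2/5)

Admissible pairs with m₁+m₂ = M = 1/2: (0,1/2), (1,-1/2)
  (m₁,m₂)=(1,-1/2): CG² = 3/5, CG = +√(3/5)
  (m₁,m₂)=(0,1/2): CG² = 2/5, CG = −√(2/5)   ← matches the target
Pairs with CG² = 2/5: (0,1/2): −√(2/5)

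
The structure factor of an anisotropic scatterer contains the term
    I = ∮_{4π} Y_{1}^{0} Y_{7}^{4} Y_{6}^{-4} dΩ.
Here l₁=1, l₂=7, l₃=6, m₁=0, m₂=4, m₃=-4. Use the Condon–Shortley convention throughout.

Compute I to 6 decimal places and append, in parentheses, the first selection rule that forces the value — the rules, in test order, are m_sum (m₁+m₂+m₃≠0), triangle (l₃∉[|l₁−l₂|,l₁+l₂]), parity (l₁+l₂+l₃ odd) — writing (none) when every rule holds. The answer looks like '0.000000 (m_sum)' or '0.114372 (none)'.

Rules hold: Σm=0, L=14 even, 6≤6≤8.
N = 3·15·13 = 585
Δ = 2!·0!·12!/15! = 1/1365
Racah Σ t=1..1: t=1:−1/518400 = -1/518400
⇒ 3j(1 7 6; 0 0 0)² = 7/195, sgn -1
Racah Σ t=1..1: t=1:−1/7257600 = -1/7257600
⇒ 3j(1 7 6; 0 4 -4)² = 11/455, sgn -1
4πI² = N·(3j₀)²·(3jₘ)² = 33/65
I = +1·√(0.507692/4π) = 0.20099968
No selection rule forces the value: the integral is nonzero (none).

0.201000 (none)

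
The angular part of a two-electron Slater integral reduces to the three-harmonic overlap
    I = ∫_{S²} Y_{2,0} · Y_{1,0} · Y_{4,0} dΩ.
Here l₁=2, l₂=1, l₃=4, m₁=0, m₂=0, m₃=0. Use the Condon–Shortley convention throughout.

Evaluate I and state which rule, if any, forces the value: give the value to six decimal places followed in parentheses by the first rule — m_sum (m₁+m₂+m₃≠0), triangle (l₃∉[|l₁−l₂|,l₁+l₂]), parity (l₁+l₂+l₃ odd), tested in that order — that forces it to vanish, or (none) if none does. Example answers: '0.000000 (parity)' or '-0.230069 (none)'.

0.000000 (triangle)

triangle: need 1≤l₃≤3, have 4; I=0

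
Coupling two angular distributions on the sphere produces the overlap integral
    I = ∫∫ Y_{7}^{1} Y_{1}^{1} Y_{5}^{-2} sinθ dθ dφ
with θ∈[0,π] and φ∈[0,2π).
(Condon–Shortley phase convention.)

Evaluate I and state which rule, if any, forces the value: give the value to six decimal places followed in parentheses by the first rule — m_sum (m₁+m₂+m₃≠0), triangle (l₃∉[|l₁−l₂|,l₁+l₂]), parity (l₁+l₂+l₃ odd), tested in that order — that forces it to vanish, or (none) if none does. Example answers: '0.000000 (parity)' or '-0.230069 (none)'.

|7−1|≤5≤7+1 violated ⇒ I = 0

0.000000 (triangle)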